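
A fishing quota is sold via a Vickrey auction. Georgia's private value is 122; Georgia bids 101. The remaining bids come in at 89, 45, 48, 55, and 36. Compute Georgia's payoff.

Payoff = 33.

Highest competing bid: 89.
Georgia's bid 101 is the highest overall, so Georgia wins and pays the second-highest bid, 89.
Payoff = value − price = 122 − 89 = 33.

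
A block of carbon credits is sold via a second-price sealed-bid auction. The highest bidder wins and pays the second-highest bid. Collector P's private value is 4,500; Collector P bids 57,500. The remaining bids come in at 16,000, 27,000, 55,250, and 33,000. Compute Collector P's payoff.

Highest competing bid: 55,250.
Collector P's bid 57,500 is the highest overall, so Collector P wins and pays the second-highest bid, 55,250.
Payoff = value − price = 4,500 − 55,250 = -50,750.
Overbidding won the item at a price above value — truthful bidding would have avoided this loss.

Payoff = -50,750.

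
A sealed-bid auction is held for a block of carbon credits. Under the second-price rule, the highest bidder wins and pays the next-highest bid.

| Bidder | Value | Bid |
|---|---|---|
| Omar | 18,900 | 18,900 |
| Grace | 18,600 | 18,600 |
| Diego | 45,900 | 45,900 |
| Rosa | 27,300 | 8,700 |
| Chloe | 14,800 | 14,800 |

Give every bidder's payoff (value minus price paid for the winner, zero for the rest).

Ordered from highest: Diego 45,900 > Omar 18,900 > Grace 18,600 > Chloe 14,800 > Rosa 8,700.
Diego has the top bid and wins; the price is the second-highest bid, 18,900.
Diego's payoff = 45,900 − 18,900 = 27,000. All other bidders lose, so their payoff is 0.

Omar 0, Grace 0, Diego 27,000, Rosa 0, Chloe 0.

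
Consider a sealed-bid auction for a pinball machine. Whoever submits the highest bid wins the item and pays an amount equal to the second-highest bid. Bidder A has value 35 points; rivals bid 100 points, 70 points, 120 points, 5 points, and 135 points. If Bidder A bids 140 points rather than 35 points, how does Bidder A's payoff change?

-100 points

The highest competing bid is 135 points.
Bidding truthfully at 35 points: the top bid is 135 points (a rival), so Bidder A loses. Payoff = 0 points.
Bidding 140 points: Bidder A has the top bid, wins, and pays the second-highest bid 135 points. Payoff = 35 points − 135 points = -100 points.
Change = -100 points − 0 points = -100 points.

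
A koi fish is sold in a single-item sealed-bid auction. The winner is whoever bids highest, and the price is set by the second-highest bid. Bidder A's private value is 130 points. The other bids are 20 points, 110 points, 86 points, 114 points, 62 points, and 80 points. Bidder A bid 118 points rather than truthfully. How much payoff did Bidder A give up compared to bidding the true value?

Regret: 0 points.

The highest competing bid is 114 points.
Bidding truthfully at 130 points: Bidder A has the top bid, wins, and pays the second-highest bid 114 points. Payoff = 130 points − 114 points = 16 points.
Bidding 118 points: Bidder A has the top bid, wins, and pays the second-highest bid 114 points. Payoff = 130 points − 114 points = 16 points.
Regret = truthful payoff − actual payoff = 16 points − 16 points = 0 points.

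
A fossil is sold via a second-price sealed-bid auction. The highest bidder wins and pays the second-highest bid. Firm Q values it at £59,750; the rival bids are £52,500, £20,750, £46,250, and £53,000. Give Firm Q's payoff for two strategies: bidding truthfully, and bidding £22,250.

The highest competing bid is £53,000.
Bidding truthfully at £59,750: Firm Q has the top bid, wins, and pays the second-highest bid £53,000. Payoff = £59,750 − £53,000 = £6,750.
Bidding £22,250: the top bid is £53,000 (a rival), so Firm Q loses. Payoff = £0.
This is the dominant-strategy logic: truthful bidding weakly beats any alternative.

(a) £6,750  (b) £0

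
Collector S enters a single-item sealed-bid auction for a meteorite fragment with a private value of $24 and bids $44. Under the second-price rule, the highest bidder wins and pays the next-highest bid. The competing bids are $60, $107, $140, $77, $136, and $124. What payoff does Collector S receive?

Collector S's payoff: $0.

Highest competing bid: $140.
Collector S's bid $44 is not the highest, so Collector S loses, pays nothing, and earns zero payoff.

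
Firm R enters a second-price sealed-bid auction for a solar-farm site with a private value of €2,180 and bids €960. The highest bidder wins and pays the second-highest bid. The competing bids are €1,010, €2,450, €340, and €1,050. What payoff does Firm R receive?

Firm R's payoff: €0.

Highest competing bid: €2,450.
Firm R's bid €960 is not the highest, so Firm R loses, pays nothing, and earns zero payoff.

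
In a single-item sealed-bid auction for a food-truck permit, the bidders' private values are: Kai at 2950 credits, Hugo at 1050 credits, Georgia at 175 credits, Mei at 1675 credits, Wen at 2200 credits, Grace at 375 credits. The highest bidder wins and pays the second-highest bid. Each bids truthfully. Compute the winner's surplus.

Winner's surplus: 750 credits.

Ordered from highest: Kai 2950 credits; Wen 2200 credits; Mei 1675 credits; Hugo 1050 credits; Grace 375 credits; Georgia 175 credits.
Kai wins with the top bid and pays the second-highest, 2200 credits.
Surplus = 2950 credits − 2200 credits = 750 credits.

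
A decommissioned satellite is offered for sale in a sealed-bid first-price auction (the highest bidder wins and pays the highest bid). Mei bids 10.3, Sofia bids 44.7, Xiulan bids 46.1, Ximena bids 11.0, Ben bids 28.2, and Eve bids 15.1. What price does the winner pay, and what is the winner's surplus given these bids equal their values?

The winner pays 46.1 for a surplus of 0.0.

Bids in descending order: Xiulan 46.1 > Sofia 44.7 > Ben 28.2 > Eve 15.1 > Ximena 11.0 > Mei 10.3.
Xiulan is the highest bidder, so Xiulan wins.
Under the first-price rule, the price is the highest bid: 46.1.
Surplus = 46.1 − 46.1 = 0.0.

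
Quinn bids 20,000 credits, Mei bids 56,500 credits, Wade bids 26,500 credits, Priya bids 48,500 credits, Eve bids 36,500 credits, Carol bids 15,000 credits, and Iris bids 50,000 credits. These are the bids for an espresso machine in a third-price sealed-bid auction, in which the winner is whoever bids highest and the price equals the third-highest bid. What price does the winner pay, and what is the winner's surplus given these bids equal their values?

Sorted high to low: Mei 56,500 credits, then Iris 50,000 credits, then Priya 48,500 credits, then Eve 36,500 credits, then Wade 26,500 credits, then Quinn 20,000 credits, then Carol 15,000 credits.
Mei is the highest bidder, so Mei wins.
Under the third-price rule, the price is the third-highest bid: 48,500 credits.
Surplus = 56,500 credits − 48,500 credits = 8,000 credits.

The winner pays 48,500 credits for a surplus of 8,000 credits.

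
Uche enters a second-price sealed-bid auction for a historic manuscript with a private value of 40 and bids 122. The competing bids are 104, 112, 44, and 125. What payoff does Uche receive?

Highest competing bid: 125.
Uche's bid 122 is not the highest, so Uche loses, pays nothing, and earns zero payoff.

Uche's payoff: 0.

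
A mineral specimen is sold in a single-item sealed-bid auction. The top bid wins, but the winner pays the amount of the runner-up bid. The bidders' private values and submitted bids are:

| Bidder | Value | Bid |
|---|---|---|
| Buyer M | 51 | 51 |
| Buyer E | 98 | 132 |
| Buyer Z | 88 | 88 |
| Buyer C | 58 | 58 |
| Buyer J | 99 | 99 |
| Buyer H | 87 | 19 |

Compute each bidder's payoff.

Ordered from highest: Buyer E 132; Buyer J 99; Buyer Z 88; Buyer C 58; Buyer M 51; Buyer H 19.
Buyer E has the top bid and wins; the price is the second-highest bid, 99.
Buyer E's payoff = 98 − 99 = -1. All other bidders lose, so their payoff is 0.

Buyer M 0, Buyer E -1, Buyer Z 0, Buyer C 0, Buyer J 0, Buyer H 0.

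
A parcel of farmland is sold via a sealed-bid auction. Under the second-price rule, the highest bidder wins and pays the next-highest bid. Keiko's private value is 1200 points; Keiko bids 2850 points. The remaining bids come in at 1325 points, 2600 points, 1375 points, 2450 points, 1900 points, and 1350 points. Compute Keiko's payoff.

Keiko's payoff: -1400 points.

Highest competing bid: 2600 points.
Keiko's bid 2850 points is the highest overall, so Keiko wins and pays the second-highest bid, 2600 points.
Payoff = value − price = 1200 points − 2600 points = -1400 points.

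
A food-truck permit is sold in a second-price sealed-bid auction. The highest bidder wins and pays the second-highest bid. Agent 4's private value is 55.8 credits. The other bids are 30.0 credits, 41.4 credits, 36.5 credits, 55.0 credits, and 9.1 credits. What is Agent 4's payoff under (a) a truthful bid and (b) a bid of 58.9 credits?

(a) 0.8 credits  (b) 0.8 credits

The highest competing bid is 55.0 credits.
Bidding truthfully at 55.8 credits: Agent 4 has the top bid, wins, and pays the second-highest bid 55.0 credits. Payoff = 55.8 credits − 55.0 credits = 0.8 credits.
Bidding 58.9 credits: Agent 4 has the top bid, wins, and pays the second-highest bid 55.0 credits. Payoff = 55.8 credits − 55.0 credits = 0.8 credits.
The bid only affects whether you win, not the price — here both bids land on the same side of the top rival bid, so the deviation is payoff-neutral.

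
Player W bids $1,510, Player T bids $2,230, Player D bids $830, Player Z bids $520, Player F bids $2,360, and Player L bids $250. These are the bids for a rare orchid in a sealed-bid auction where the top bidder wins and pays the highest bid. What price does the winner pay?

The winner pays $2,360.

Ordered from highest: Player F $2,360, then Player T $2,230, then Player W $1,510, then Player D $830, then Player Z $520, then Player L $250.
Player F is the highest bidder, so Player F wins.
Under the first-price rule, the price is the highest bid: $2,360.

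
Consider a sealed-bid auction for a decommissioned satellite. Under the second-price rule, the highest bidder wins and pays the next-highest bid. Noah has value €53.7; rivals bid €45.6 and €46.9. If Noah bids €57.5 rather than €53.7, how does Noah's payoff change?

The highest competing bid is €46.9.
Bidding truthfully at €53.7: Noah has the top bid, wins, and pays the second-highest bid €46.9. Payoff = €53.7 − €46.9 = €6.8.
Bidding €57.5: Noah has the top bid, wins, and pays the second-highest bid €46.9. Payoff = €53.7 − €46.9 = €6.8.
Change = €6.8 − €6.8 = €0.0.

€0.0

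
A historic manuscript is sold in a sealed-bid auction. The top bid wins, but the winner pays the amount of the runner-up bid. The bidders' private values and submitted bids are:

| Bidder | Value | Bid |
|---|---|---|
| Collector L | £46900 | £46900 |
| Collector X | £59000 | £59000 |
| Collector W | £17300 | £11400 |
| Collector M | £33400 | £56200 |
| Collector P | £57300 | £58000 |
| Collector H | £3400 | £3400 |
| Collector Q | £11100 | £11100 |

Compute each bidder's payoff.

Ordered from highest: Collector X £59000; Collector P £58000; Collector M £56200; Collector L £46900; Collector W £11400; Collector Q £11100; Collector H £3400.
Collector X has the top bid and wins; the price is the second-highest bid, £58000.
Collector X's payoff = £59000 − £58000 = £1000. All other bidders lose, so their payoff is 0.

Payoffs: Collector L £0, Collector X £1000, Collector W £0, Collector M £0, Collector P £0, Collector H £0, Collector Q £0.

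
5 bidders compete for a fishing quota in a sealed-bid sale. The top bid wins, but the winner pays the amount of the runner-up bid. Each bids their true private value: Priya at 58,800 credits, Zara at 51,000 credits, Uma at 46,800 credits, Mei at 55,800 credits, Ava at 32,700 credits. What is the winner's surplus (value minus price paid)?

Ordered from highest: Priya 58,800 credits > Mei 55,800 credits > Zara 51,000 credits > Uma 46,800 credits > Ava 32,700 credits.
Priya wins with the top bid and pays the second-highest, 55,800 credits.
Surplus = 58,800 credits − 55,800 credits = 3,000 credits.

3,000 credits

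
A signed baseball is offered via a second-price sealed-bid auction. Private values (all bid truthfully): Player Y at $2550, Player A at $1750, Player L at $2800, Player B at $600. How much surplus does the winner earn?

Ordered from highest: Player L $2800, then Player Y $2550, then Player A $1750, then Player B $600.
Player L wins with the top bid and pays the second-highest, $2550.
Surplus = $2800 − $2550 = $250.

Winner's surplus: $250.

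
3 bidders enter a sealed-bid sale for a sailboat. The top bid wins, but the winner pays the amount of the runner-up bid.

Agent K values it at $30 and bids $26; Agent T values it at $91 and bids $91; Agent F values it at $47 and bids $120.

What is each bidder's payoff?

Agent K $0, Agent T $0, Agent F -$44.

Bids in descending order: Agent F $120 > Agent T $91 > Agent K $26.
Agent F has the top bid and wins; the price is the second-highest bid, $91.
Agent F's payoff = $47 − $91 = -$44. All other bidders lose, so their payoff is 0.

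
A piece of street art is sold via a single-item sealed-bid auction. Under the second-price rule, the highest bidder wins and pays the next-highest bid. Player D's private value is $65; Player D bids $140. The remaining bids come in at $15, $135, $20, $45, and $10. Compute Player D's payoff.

-$70

Highest competing bid: $135.
Player D's bid $140 is the highest overall, so Player D wins and pays the second-highest bid, $135.
Payoff = value − price = $65 − $135 = -$70.
Overbidding won the item at a price above value — truthful bidding would have avoided this loss.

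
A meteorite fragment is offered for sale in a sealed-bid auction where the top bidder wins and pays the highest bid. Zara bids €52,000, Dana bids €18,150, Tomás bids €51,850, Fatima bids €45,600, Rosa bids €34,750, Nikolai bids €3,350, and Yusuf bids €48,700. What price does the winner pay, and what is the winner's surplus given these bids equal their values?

Price €52,000; surplus €0.

Ranking the bids: Zara €52,000, then Tomás €51,850, then Yusuf €48,700, then Fatima €45,600, then Rosa €34,750, then Dana €18,150, then Nikolai €3,350.
Zara is the highest bidder, so Zara wins.
Under the first-price rule, the price is the highest bid: €52,000.
Surplus = €52,000 − €52,000 = €0.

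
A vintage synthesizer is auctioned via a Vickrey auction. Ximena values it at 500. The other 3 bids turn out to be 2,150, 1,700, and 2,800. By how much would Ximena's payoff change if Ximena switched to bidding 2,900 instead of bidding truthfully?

The highest competing bid is 2,800.
Bidding truthfully at 500: the top bid is 2,800 (a rival), so Ximena loses. Payoff = 0.
Bidding 2,900: Ximena has the top bid, wins, and pays the second-highest bid 2,800. Payoff = 500 − 2,800 = -2,300.
Change = -2,300 − 0 = -2,300.
Deviating from a truthful bid can only lose payoff in a second-price auction — never gain.

-2,300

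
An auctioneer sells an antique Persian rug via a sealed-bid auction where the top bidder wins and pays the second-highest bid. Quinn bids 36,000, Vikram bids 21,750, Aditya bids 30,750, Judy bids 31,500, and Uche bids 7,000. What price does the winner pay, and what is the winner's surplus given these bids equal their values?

Bids in descending order: Quinn 36,000; Judy 31,500; Aditya 30,750; Vikram 21,750; Uche 7,000.
Quinn is the highest bidder, so Quinn wins.
Under the second-price rule, the price is the second-highest bid: 31,500.
Surplus = 36,000 − 31,500 = 4,500.

The winner pays 31,500 for a surplus of 4,500.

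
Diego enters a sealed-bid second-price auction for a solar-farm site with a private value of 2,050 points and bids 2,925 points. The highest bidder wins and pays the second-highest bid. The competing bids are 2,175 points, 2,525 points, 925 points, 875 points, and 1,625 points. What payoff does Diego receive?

Diego's payoff: -475 points.

Highest competing bid: 2,525 points.
Diego's bid 2,925 points is the highest overall, so Diego wins and pays the second-highest bid, 2,525 points.
Payoff = value − price = 2,050 points − 2,525 points = -475 points.
Overbidding won the item at a price above value — truthful bidding would have avoided this loss.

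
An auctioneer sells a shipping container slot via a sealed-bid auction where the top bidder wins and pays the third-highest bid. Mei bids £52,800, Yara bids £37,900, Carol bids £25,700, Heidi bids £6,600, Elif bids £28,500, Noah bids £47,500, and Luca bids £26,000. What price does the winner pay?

Ranking the bids: Mei £52,800; Noah £47,500; Yara £37,900; Elif £28,500; Luca £26,000; Carol £25,700; Heidi £6,600.
Mei is the highest bidder, so Mei wins.
Under the third-price rule, the price is the third-highest bid: £37,900.

The winner pays £37,900.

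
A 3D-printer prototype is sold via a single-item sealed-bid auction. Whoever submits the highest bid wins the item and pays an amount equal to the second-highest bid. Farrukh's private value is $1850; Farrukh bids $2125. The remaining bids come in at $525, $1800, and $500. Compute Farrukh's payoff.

Highest competing bid: $1800.
Farrukh's bid $2125 is the highest overall, so Farrukh wins and pays the second-highest bid, $1800.
Payoff = value − price = $1850 − $1800 = $50.

$50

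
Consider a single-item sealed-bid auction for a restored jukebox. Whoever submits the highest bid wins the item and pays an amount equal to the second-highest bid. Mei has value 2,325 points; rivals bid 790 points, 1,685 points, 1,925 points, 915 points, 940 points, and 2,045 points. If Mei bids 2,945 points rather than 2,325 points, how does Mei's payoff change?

Payoff change: 0 points.

The highest competing bid is 2,045 points.
Bidding truthfully at 2,325 points: Mei has the top bid, wins, and pays the second-highest bid 2,045 points. Payoff = 2,325 points − 2,045 points = 280 points.
Bidding 2,945 points: Mei has the top bid, wins, and pays the second-highest bid 2,045 points. Payoff = 2,325 points − 2,045 points = 280 points.
Change = 280 points − 280 points = 0 points.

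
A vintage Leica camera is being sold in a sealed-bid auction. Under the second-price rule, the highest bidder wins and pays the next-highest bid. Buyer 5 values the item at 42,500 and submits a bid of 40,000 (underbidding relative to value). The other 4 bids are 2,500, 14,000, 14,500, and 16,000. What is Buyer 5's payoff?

Highest competing bid: 16,000.
Buyer 5's bid 40,000 is the highest overall, so Buyer 5 wins and pays the second-highest bid, 16,000.
Payoff = value − price = 42,500 − 16,000 = 26,500.

The bidder's payoff: 26,500.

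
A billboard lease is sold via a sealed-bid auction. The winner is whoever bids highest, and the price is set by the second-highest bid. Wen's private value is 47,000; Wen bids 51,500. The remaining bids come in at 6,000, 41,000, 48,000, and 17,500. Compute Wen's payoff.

Highest competing bid: 48,000.
Wen's bid 51,500 is the highest overall, so Wen wins and pays the second-highest bid, 48,000.
Payoff = value − price = 47,000 − 48,000 = -1,000.

-1,000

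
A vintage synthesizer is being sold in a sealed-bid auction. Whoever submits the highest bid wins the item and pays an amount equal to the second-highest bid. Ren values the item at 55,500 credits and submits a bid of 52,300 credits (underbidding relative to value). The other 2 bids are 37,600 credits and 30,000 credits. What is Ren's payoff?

17,900 credits

Highest competing bid: 37,600 credits.
Ren's bid 52,300 credits is the highest overall, so Ren wins and pays the second-highest bid, 37,600 credits.
Payoff = value − price = 55,500 credits − 37,600 credits = 17,900 credits.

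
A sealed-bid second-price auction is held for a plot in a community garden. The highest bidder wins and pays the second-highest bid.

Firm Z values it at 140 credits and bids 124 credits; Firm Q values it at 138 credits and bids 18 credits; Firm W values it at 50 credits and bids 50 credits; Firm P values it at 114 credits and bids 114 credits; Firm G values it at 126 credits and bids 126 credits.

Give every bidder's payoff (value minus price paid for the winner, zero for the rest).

Bids in descending order: Firm G 126 credits > Firm Z 124 credits > Firm P 114 credits > Firm W 50 credits > Firm Q 18 credits.
Firm G has the top bid and wins; the price is the second-highest bid, 124 credits.
Firm G's payoff = 126 credits − 124 credits = 2 credits. All other bidders lose, so their payoff is 0.

Firm Z 0 credits, Firm Q 0 credits, Firm W 0 credits, Firm P 0 credits, Firm G 2 credits.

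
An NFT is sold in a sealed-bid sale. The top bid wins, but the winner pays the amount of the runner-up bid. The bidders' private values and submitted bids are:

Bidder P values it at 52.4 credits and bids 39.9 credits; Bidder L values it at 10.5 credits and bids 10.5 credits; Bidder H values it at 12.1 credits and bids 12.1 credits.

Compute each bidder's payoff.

Bids in descending order: Bidder P 39.9 credits, then Bidder H 12.1 credits, then Bidder L 10.5 credits.
Bidder P has the top bid and wins; the price is the second-highest bid, 12.1 credits.
Bidder P's payoff = 52.4 credits − 12.1 credits = 40.3 credits. All other bidders lose, so their payoff is 0.

Payoffs: Bidder P 40.3 credits, Bidder L 0.0 credits, Bidder H 0.0 credits.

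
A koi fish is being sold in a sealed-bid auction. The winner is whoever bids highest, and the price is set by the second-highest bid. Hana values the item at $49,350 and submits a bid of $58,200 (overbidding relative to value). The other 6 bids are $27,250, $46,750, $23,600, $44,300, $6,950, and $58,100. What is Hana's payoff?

Hana's payoff: -$8,750.

Highest competing bid: $58,100.
Hana's bid $58,200 is the highest overall, so Hana wins and pays the second-highest bid, $58,100.
Payoff = value − price = $49,350 − $58,100 = -$8,750.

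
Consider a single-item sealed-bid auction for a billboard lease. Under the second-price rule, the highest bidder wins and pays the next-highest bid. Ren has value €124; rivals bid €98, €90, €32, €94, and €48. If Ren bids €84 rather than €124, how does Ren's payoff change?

The highest competing bid is €98.
Bidding truthfully at €124: Ren has the top bid, wins, and pays the second-highest bid €98. Payoff = €124 − €98 = €26.
Bidding €84: the top bid is €98 (a rival), so Ren loses. Payoff = €0.
Change = €0 − €26 = -€26.
Deviating from a truthful bid can only lose payoff in a second-price auction — never gain.

-€26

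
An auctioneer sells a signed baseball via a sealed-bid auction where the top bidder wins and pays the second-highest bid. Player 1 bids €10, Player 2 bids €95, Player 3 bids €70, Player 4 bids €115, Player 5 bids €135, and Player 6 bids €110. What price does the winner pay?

Bids in descending order: Player 5 €135 > Player 4 €115 > Player 6 €110 > Player 2 €95 > Player 3 €70 > Player 1 €10.
Player 5 is the highest bidder, so Player 5 wins.
Under the second-price rule, the price is the second-highest bid: €115.

Price paid: €115.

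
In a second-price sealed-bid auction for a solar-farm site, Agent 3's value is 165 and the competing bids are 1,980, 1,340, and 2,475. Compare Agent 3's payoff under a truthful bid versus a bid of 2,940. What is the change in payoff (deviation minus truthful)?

-2,310

The highest competing bid is 2,475.
Bidding truthfully at 165: the top bid is 2,475 (a rival), so Agent 3 loses. Payoff = 0.
Bidding 2,940: Agent 3 has the top bid, wins, and pays the second-highest bid 2,475. Payoff = 165 − 2,475 = -2,310.
Change = -2,310 − 0 = -2,310.
This is the dominant-strategy logic: truthful bidding weakly beats any alternative.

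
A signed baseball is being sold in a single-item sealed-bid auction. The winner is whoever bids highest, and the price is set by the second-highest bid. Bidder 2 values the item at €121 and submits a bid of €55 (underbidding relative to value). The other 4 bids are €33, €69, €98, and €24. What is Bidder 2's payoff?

Payoff = €0.

Highest competing bid: €98.
Bidder 2's bid €55 is not the highest, so Bidder 2 loses, pays nothing, and earns zero payoff.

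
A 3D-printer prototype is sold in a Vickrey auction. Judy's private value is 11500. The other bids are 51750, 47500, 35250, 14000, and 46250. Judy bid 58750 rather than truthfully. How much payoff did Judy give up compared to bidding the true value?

The highest competing bid is 51750.
Bidding truthfully at 11500: the top bid is 51750 (a rival), so Judy loses. Payoff = 0.
Bidding 58750: Judy has the top bid, wins, and pays the second-highest bid 51750. Payoff = 11500 − 51750 = -40250.
Regret = truthful payoff − actual payoff = 0 − -40250 = 40250.

40250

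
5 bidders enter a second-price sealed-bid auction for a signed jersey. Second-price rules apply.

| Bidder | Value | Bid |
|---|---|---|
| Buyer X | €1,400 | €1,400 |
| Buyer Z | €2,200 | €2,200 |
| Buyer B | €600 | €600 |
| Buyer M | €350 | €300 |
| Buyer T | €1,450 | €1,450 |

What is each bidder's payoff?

Payoffs: Buyer X €0, Buyer Z €750, Buyer B €0, Buyer M €0, Buyer T €0.

Ordered from highest: Buyer Z €2,200; Buyer T €1,450; Buyer X €1,400; Buyer B €600; Buyer M €300.
Buyer Z has the top bid and wins; the price is the second-highest bid, €1,450.
Buyer Z's payoff = €2,200 − €1,450 = €750. All other bidders lose, so their payoff is 0.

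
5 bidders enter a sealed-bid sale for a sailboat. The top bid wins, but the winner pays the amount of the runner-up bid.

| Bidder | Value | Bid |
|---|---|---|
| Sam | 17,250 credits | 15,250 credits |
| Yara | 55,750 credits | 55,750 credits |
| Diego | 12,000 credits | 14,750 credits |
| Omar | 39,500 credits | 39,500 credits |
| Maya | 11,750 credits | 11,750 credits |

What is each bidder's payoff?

Payoffs: Sam 0 credits, Yara 16,250 credits, Diego 0 credits, Omar 0 credits, Maya 0 credits.

Ordered from highest: Yara 55,750 credits; Omar 39,500 credits; Sam 15,250 credits; Diego 14,750 credits; Maya 11,750 credits.
Yara has the top bid and wins; the price is the second-highest bid, 39,500 credits.
Yara's payoff = 55,750 credits − 39,500 credits = 16,250 credits. All other bidders lose, so their payoff is 0.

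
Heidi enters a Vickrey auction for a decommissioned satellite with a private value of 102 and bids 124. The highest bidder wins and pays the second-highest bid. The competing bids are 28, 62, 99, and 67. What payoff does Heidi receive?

Highest competing bid: 99.
Heidi's bid 124 is the highest overall, so Heidi wins and pays the second-highest bid, 99.
Payoff = value − price = 102 − 99 = 3.

3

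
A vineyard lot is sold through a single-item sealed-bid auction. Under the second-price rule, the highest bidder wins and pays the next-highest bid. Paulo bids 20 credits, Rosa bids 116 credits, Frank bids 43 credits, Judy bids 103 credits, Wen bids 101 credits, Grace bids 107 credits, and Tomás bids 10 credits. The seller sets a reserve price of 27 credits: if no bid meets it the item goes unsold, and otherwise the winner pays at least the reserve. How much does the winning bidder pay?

107 credits

Ordered from highest: Rosa 116 credits > Grace 107 credits > Judy 103 credits > Wen 101 credits > Frank 43 credits > Paulo 20 credits > Tomás 10 credits.
Rosa has the highest bid, so Rosa wins.
The second-highest bid is 107 credits, which exceeds the reserve, so that sets the price.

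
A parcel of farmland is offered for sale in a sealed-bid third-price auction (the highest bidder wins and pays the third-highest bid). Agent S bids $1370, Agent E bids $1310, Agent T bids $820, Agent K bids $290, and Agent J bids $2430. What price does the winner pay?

$1310

Ordered from highest: Agent J $2430 > Agent S $1370 > Agent E $1310 > Agent T $820 > Agent K $290.
Agent J is the highest bidder, so Agent J wins.
Under the third-price rule, the price is the third-highest bid: $1310.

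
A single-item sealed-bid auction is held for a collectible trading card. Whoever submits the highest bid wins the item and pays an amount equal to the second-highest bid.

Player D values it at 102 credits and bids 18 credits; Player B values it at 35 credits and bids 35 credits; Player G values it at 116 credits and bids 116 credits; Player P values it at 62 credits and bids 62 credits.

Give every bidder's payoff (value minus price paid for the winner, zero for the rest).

Ranking the bids: Player G 116 credits, then Player P 62 credits, then Player B 35 credits, then Player D 18 credits.
Player G has the top bid and wins; the price is the second-highest bid, 62 credits.
Player G's payoff = 116 credits − 62 credits = 54 credits. All other bidders lose, so their payoff is 0.

Payoffs: Player D 0 credits, Player B 0 credits, Player G 54 credits, Player P 0 credits.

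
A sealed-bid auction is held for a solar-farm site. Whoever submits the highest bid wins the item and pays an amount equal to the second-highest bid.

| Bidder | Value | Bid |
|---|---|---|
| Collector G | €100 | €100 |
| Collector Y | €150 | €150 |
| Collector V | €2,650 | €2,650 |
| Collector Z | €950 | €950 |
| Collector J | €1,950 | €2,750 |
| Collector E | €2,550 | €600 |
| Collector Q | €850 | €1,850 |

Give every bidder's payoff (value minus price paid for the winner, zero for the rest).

Collector G €0, Collector Y €0, Collector V €0, Collector Z €0, Collector J -€700, Collector E €0, Collector Q €0.

Bids in descending order: Collector J €2,750, then Collector V €2,650, then Collector Q €1,850, then Collector Z €950, then Collector E €600, then Collector Y €150, then Collector G €100.
Collector J has the top bid and wins; the price is the second-highest bid, €2,650.
Collector J's payoff = €1,950 − €2,650 = -€700. All other bidders lose, so their payoff is 0.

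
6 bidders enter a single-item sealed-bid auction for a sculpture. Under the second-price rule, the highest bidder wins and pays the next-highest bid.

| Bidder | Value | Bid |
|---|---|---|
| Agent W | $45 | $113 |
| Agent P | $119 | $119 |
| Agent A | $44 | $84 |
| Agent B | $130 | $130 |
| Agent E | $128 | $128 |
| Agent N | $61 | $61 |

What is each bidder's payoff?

Sorted high to low: Agent B $130 > Agent E $128 > Agent P $119 > Agent W $113 > Agent A $84 > Agent N $61.
Agent B has the top bid and wins; the price is the second-highest bid, $128.
Agent B's payoff = $130 − $128 = $2. All other bidders lose, so their payoff is 0.

Payoffs: Agent W $0, Agent P $0, Agent A $0, Agent B $2, Agent E $0, Agent N $0.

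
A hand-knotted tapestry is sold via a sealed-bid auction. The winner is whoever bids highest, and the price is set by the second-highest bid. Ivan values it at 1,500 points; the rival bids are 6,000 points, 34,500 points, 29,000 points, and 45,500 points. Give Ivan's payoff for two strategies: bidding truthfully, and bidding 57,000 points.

(a) 0 points  (b) -44,000 points

The highest competing bid is 45,500 points.
Bidding truthfully at 1,500 points: the top bid is 45,500 points (a rival), so Ivan loses. Payoff = 0 points.
Bidding 57,000 points: Ivan has the top bid, wins, and pays the second-highest bid 45,500 points. Payoff = 1,500 points − 45,500 points = -44,000 points.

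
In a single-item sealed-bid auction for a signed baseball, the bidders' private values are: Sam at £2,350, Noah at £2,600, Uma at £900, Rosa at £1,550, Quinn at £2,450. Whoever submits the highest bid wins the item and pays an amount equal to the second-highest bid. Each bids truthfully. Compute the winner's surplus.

Winner's surplus: £150.

Bids in descending order: Noah £2,600, then Quinn £2,450, then Sam £2,350, then Rosa £1,550, then Uma £900.
Noah wins with the top bid and pays the second-highest, £2,450.
Surplus = £2,600 − £2,450 = £150.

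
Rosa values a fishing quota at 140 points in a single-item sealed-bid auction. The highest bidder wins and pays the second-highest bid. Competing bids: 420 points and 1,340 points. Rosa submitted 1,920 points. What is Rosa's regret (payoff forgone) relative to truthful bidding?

The highest competing bid is 1,340 points.
Bidding truthfully at 140 points: the top bid is 1,340 points (a rival), so Rosa loses. Payoff = 0 points.
Bidding 1,920 points: Rosa has the top bid, wins, and pays the second-highest bid 1,340 points. Payoff = 140 points − 1,340 points = -1,200 points.
Regret = truthful payoff − actual payoff = 0 points − -1,200 points = 1,200 points.
Deviating from a truthful bid can only lose payoff in a second-price auction — never gain.

1,200 points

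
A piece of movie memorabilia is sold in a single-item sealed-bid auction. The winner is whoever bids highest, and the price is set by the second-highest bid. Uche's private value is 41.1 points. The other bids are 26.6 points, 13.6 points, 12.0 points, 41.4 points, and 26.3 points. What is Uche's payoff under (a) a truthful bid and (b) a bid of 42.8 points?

(a) 0.0 points  (b) -0.3 points

The highest competing bid is 41.4 points.
Bidding truthfully at 41.1 points: the top bid is 41.4 points (a rival), so Uche loses. Payoff = 0.0 points.
Bidding 42.8 points: Uche has the top bid, wins, and pays the second-highest bid 41.4 points. Payoff = 41.1 points − 41.4 points = -0.3 points.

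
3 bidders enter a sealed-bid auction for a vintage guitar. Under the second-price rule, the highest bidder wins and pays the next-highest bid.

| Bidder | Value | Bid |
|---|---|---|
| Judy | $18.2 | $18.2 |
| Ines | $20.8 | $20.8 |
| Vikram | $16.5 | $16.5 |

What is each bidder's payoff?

Judy $0.0, Ines $2.6, Vikram $0.0.

Ordered from highest: Ines $20.8, then Judy $18.2, then Vikram $16.5.
Ines has the top bid and wins; the price is the second-highest bid, $18.2.
Ines's payoff = $20.8 − $18.2 = $2.6. All other bidders lose, so their payoff is 0.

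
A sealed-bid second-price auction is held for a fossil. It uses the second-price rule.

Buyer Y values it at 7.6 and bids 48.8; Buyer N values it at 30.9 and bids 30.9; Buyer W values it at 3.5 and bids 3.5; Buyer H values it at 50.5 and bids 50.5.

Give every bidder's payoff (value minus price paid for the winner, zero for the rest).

Buyer Y 0.0, Buyer N 0.0, Buyer W 0.0, Buyer H 1.7.

Sorted high to low: Buyer H 50.5; Buyer Y 48.8; Buyer N 30.9; Buyer W 3.5.
Buyer H has the top bid and wins; the price is the second-highest bid, 48.8.
Buyer H's payoff = 50.5 − 48.8 = 1.7. All other bidders lose, so their payoff is 0.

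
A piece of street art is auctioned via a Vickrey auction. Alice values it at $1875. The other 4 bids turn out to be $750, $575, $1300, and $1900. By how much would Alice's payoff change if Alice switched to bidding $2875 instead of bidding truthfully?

-$25

The highest competing bid is $1900.
Bidding truthfully at $1875: the top bid is $1900 (a rival), so Alice loses. Payoff = $0.
Bidding $2875: Alice has the top bid, wins, and pays the second-highest bid $1900. Payoff = $1875 − $1900 = -$25.
Change = -$25 − $0 = -$25.
This is the dominant-strategy logic: truthful bidding weakly beats any alternative.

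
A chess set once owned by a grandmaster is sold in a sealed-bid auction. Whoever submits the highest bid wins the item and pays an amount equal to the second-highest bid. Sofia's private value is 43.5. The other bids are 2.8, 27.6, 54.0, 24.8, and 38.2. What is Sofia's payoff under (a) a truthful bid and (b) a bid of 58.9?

The highest competing bid is 54.0.
Bidding truthfully at 43.5: the top bid is 54.0 (a rival), so Sofia loses. Payoff = 0.0.
Bidding 58.9: Sofia has the top bid, wins, and pays the second-highest bid 54.0. Payoff = 43.5 − 54.0 = -10.5.
This is the dominant-strategy logic: truthful bidding weakly beats any alternative.

(a) 0.0  (b) -10.5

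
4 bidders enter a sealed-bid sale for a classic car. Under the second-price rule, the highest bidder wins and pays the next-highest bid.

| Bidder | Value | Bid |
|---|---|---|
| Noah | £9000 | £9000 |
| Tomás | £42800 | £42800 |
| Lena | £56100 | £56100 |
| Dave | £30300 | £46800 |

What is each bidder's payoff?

Ranking the bids: Lena £56100, then Dave £46800, then Tomás £42800, then Noah £9000.
Lena has the top bid and wins; the price is the second-highest bid, £46800.
Lena's payoff = £56100 − £46800 = £9300. All other bidders lose, so their payoff is 0.

Noah £0, Tomás £0, Lena £9300, Dave £0.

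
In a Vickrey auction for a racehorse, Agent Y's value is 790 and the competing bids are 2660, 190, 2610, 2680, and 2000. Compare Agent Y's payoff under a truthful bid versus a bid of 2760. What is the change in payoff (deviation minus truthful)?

-1890

The highest competing bid is 2680.
Bidding truthfully at 790: the top bid is 2680 (a rival), so Agent Y loses. Payoff = 0.
Bidding 2760: Agent Y has the top bid, wins, and pays the second-highest bid 2680. Payoff = 790 − 2680 = -1890.
Change = -1890 − 0 = -1890.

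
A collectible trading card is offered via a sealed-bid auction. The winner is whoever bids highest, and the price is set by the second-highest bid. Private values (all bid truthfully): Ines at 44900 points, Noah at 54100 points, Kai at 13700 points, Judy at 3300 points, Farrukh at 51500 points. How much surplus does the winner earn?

2600 points

Ordered from highest: Noah 54100 points; Farrukh 51500 points; Ines 44900 points; Kai 13700 points; Judy 3300 points.
Noah wins with the top bid and pays the second-highest, 51500 points.
Surplus = 54100 points − 51500 points = 2600 points.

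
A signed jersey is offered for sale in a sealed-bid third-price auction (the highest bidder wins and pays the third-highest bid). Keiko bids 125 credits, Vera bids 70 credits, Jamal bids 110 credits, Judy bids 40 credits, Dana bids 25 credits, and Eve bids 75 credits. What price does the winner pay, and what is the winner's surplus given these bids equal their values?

Price 75 credits; surplus 50 credits.

Ordered from highest: Keiko 125 credits, then Jamal 110 credits, then Eve 75 credits, then Vera 70 credits, then Judy 40 credits, then Dana 25 credits.
Keiko is the highest bidder, so Keiko wins.
Under the third-price rule, the price is the third-highest bid: 75 credits.
Surplus = 125 credits − 75 credits = 50 credits.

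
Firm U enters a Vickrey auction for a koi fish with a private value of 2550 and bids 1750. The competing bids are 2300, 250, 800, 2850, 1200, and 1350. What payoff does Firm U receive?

Payoff = 0.

Highest competing bid: 2850.
Firm U's bid 1750 is not the highest, so Firm U loses, pays nothing, and earns zero payoff.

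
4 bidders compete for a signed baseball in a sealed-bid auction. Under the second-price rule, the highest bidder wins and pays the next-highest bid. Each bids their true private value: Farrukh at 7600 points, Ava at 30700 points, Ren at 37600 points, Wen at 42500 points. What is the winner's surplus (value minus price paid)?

Surplus = 4900 points.

Ordered from highest: Wen 42500 points; Ren 37600 points; Ava 30700 points; Farrukh 7600 points.
Wen wins with the top bid and pays the second-highest, 37600 points.
Surplus = 42500 points − 37600 points = 4900 points.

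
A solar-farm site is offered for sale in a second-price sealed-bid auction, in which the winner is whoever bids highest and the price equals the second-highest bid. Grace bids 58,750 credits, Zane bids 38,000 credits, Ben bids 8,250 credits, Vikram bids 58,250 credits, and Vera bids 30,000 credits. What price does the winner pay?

Sorted high to low: Grace 58,750 credits; Vikram 58,250 credits; Zane 38,000 credits; Vera 30,000 credits; Ben 8,250 credits.
Grace is the highest bidder, so Grace wins.
Under the second-price rule, the price is the second-highest bid: 58,250 credits.

58,250 credits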